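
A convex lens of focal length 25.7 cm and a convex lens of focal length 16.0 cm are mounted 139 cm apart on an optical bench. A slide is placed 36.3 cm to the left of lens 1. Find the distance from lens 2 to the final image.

Lens 1: 1/d_i1 = 1/f₁ − 1/d_o1 = 1/(25.7) − 1/(36.3) = 0.01136, so d_i1 = 88.01 cm.
The intermediate image is 88.01 cm to the right of lens 1, which is 139 − (88.01) = 50.99 cm to the left of lens 2, so d_o2 = +50.99 cm.
Lens 2: 1/d_i2 = 1/f₂ − 1/d_o2 = 1/(16.0) − 1/(50.99) = 0.04289, so d_i2 = 23.3 cm.
The final image is real, 23.3 cm to the right of lens 2 (overall magnification ≈ 1.1).

23.3 cm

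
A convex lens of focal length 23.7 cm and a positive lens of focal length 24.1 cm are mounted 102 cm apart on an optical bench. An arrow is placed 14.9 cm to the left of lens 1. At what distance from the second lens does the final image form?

29.0 cm

Lens 1: 1/d_i1 = 1/f₁ − 1/d_o1 = 1/(23.7) − 1/(14.9) = -0.02492, so d_i1 = -40.13 cm.
The intermediate image is 40.13 cm to the left of lens 1 (virtual), which is 102 − (-40.13) = 142.1 cm to the left of lens 2, so d_o2 = +142.1 cm.
Lens 2: 1/d_i2 = 1/f₂ − 1/d_o2 = 1/(24.1) − 1/(142.1) = 0.03446, so d_i2 = 29.0 cm.
The final image is real, 29.0 cm to the right of lens 2 (overall magnification ≈ -0.55).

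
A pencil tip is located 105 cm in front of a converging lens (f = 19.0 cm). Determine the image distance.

Lens equation: 1/q = 1/f − 1/p = 1/(19.00) − 1/(105) = 0.05263 − 0.009524 = 0.04311, so q = 23.2 cm.
The image is real, inverted and reduced, on the far side of the lens.

23.2 cm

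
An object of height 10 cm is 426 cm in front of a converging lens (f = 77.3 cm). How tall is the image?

1/d_i = 1/f − 1/d_o = 1/(77.30) − 1/(426) = 0.01059, so d_i = 94.44 cm.
m = −d_i/d_o = -0.2217.
|h_i| = |m|·h_o = 0.2217 × 10 = 2.22 cm. The image is real, inverted and reduced, on the far side of the lens.

2.22 cm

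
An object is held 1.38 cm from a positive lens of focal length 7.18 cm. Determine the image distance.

1.71 cm

Thin-lens equation: 1/v = 1/f − 1/u = 1/(7.180) − 1/(1.38) = 0.1393 − 0.7246 = -0.5854, so v = -1.71 cm.
The image is virtual, upright and enlarged, on the same side as the object.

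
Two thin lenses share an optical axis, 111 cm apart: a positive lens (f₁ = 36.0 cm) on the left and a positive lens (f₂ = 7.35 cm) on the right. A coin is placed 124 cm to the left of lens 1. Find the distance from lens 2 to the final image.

Lens 1: 1/d_i1 = 1/f₁ − 1/d_o1 = 1/(36.0) − 1/(124) = 0.01971, so d_i1 = 50.73 cm.
The intermediate image is 50.73 cm to the right of lens 1, which is 111 − (50.73) = 60.27 cm to the left of lens 2, so d_o2 = +60.27 cm.
Lens 2: 1/d_i2 = 1/f₂ − 1/d_o2 = 1/(7.35) − 1/(60.27) = 0.1195, so d_i2 = 8.37 cm.
The final image is real, 8.37 cm to the right of lens 2 (overall magnification ≈ 0.057).

8.37 cm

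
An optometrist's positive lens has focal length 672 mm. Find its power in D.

P = +1.49 D

f = 67.2 cm = 0.672 m.
P = 1/f = 1/(0.672 m) = +1.49 D.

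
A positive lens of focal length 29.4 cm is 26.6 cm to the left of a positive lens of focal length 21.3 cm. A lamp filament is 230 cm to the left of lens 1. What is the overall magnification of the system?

m = -0.110

Lens 1: 1/d_i1 = 1/(29.4) − 1/(230) = 0.02967, so d_i1 = 33.71 cm; m₁ = −d_i1/d_o1 = -0.1466.
d_o2 = 26.6 − (33.71) = -7.110 cm (virtual object).
Lens 2: 1/d_i2 = 1/(21.3) − 1/(-7.110) = 0.1876, so d_i2 = 5.331 cm; m₂ = −d_i2/d_o2 = +0.7497.
m = m₁·m₂ = (-0.1466)(+0.7497) = -0.110.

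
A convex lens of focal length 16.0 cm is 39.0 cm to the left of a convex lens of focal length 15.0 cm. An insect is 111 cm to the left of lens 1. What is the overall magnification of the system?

m = +0.476

Lens 1: 1/d_i1 = 1/(16.0) − 1/(111) = 0.05349, so d_i1 = 18.69 cm; m₁ = −d_i1/d_o1 = -0.1684.
d_o2 = 39.0 − (18.69) = 20.31 cm.
Lens 2: 1/d_i2 = 1/(15.0) − 1/(20.31) = 0.01743, so d_i2 = 57.37 cm; m₂ = −d_i2/d_o2 = -2.825.
m = m₁·m₂ = (-0.1684)(-2.825) = +0.476.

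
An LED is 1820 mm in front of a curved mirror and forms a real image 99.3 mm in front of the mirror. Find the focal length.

f = 94.2 mm (concave)

Real image ⇒ d_i = +99.3 mm.
1/f = 1/d_o + 1/d_i = 1/(1820) + 1/(99.3) = 0.01062, so f = 94.2 mm.
Since f is positive, the curved mirror is concave.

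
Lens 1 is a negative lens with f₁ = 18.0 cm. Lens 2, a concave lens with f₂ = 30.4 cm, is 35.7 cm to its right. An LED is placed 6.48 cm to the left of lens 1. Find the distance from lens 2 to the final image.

Lens 1 is diverging, so f₁ = −18.0 cm.
Lens 1: 1/d_i1 = 1/f₁ − 1/d_o1 = 1/(-18.0) − 1/(6.48) = -0.2099, so d_i1 = -4.765 cm.
The intermediate image is 4.765 cm to the left of lens 1 (virtual), which is 35.7 − (-4.765) = 40.47 cm to the left of lens 2, so d_o2 = +40.47 cm.
Lens 2 is diverging, so f₂ = −30.4 cm.
Lens 2: 1/d_i2 = 1/f₂ − 1/d_o2 = 1/(-30.4) − 1/(40.47) = -0.05760, so d_i2 = -17.4 cm.
The final image is virtual, 17.4 cm to the left of lens 2 (overall magnification ≈ 0.32).

17.4 cm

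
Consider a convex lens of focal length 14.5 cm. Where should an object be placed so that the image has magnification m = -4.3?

17.9 cm

m = −d_i/d_o ⇒ d_i = −m·d_o.
1/f = 1/d_o + 1/d_i = 1/d_o − 1/(m·d_o) = (1 − 1/m)/d_o, so d_o = f(1 − 1/m) = (14.50)(1 − 1/(-4.3)) = 17.9 cm.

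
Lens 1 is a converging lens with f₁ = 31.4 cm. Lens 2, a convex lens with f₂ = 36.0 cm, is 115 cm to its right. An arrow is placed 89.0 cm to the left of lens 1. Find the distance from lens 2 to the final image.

78.5 cm

Lens 1: 1/d_i1 = 1/f₁ − 1/d_o1 = 1/(31.4) − 1/(89.0) = 0.02061, so d_i1 = 48.52 cm.
The intermediate image is 48.52 cm to the right of lens 1, which is 115 − (48.52) = 66.48 cm to the left of lens 2, so d_o2 = +66.48 cm.
Lens 2: 1/d_i2 = 1/f₂ − 1/d_o2 = 1/(36.0) − 1/(66.48) = 0.01274, so d_i2 = 78.5 cm.
The final image is real, 78.5 cm to the right of lens 2 (overall magnification ≈ 0.64).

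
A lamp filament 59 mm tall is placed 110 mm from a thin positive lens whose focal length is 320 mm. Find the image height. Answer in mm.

1/d_i = 1/f − 1/d_o = 1/(320.0) − 1/(110) = -0.005966, so d_i = -167.6 mm.
m = −d_i/d_o = +1.524.
|h_i| = |m|·h_o = 1.524 × 59 = 89.9 mm. The image is virtual, upright and enlarged, on the same side as the object.

89.9 mm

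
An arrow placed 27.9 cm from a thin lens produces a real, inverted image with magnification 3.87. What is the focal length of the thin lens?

f = 22.2 cm (converging)

m = −d_i/d_o ⇒ d_i = −m·d_o = −(-3.87)·(27.9) = 108.0 cm.
1/f = 1/d_o + 1/d_i = 1/(27.9) + 1/(108.0) = 0.04510, so f = 22.2 cm.
Since f is positive, the thin lens is converging.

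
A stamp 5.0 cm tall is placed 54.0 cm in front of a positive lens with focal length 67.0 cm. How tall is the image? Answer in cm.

1/d_i = 1/f − 1/d_o = 1/(67.00) − 1/(54.0) = -0.003593, so d_i = -278.3 cm.
m = −d_i/d_o = +5.154.
|h_i| = |m|·h_o = 5.154 × 5.0 = 25.8 cm. The image is virtual, upright and enlarged, on the same side as the object.

25.8 cm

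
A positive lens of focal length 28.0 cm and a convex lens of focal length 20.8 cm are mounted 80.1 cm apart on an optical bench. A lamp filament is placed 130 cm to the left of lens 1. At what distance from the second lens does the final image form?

Lens 1: 1/d_i1 = 1/f₁ − 1/d_o1 = 1/(28.0) − 1/(130) = 0.02802, so d_i1 = 35.69 cm.
The intermediate image is 35.69 cm to the right of lens 1, which is 80.1 − (35.69) = 44.41 cm to the left of lens 2, so d_o2 = +44.41 cm.
Lens 2: 1/d_i2 = 1/f₂ − 1/d_o2 = 1/(20.8) − 1/(44.41) = 0.02556, so d_i2 = 39.1 cm.
The final image is real, 39.1 cm to the right of lens 2 (overall magnification ≈ 0.24).

39.1 cm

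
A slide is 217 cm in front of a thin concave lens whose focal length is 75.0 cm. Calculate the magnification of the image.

m = +0.257

For a concave lens, f = -75.0 cm.
1/d_i = 1/f − 1/d_o = 1/(-75.00) − 1/(217) = -0.01794, so d_i = -55.74 cm.
m = −d_i/d_o = −(-55.74)/(217) = +0.257.
The image is virtual, upright and reduced, on the same side as the object.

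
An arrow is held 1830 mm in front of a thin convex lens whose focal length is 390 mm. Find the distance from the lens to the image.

Lens equation: 1/d_i = 1/f − 1/d_o = 1/(390.0) − 1/(1830) = 0.002564 − 0.0005464 = 0.002018, so d_i = 496 mm.
The image is real, inverted and reduced, on the far side of the lens.

496 mm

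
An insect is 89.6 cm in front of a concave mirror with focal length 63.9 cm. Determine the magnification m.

m = -2.49

1/d_i = 1/f − 1/d_o = 1/(63.90) − 1/(89.6) = 0.004489, so d_i = 222.8 cm.
m = −d_i/d_o = −(222.8)/(89.6) = -2.49.
The image is real, inverted and enlarged, in front of the mirror.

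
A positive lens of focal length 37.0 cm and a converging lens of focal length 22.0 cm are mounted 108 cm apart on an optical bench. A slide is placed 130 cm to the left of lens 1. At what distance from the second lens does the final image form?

36.1 cm

Lens 1: 1/d_i1 = 1/f₁ − 1/d_o1 = 1/(37.0) − 1/(130) = 0.01933, so d_i1 = 51.72 cm.
The intermediate image is 51.72 cm to the right of lens 1, which is 108 − (51.72) = 56.28 cm to the left of lens 2, so d_o2 = +56.28 cm.
Lens 2: 1/d_i2 = 1/f₂ − 1/d_o2 = 1/(22.0) − 1/(56.28) = 0.02769, so d_i2 = 36.1 cm.
The final image is real, 36.1 cm to the right of lens 2 (overall magnification ≈ 0.26).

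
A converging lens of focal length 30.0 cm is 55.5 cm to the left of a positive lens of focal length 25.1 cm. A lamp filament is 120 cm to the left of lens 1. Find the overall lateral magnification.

m = -0.872

Lens 1: 1/d_i1 = 1/(30.0) − 1/(120) = 0.02500, so d_i1 = 40.00 cm; m₁ = −d_i1/d_o1 = -0.3333.
d_o2 = 55.5 − (40.00) = 15.50 cm.
Lens 2: 1/d_i2 = 1/(25.1) − 1/(15.50) = -0.02468, so d_i2 = -40.53 cm; m₂ = −d_i2/d_o2 = +2.615.
m = m₁·m₂ = (-0.3333)(+2.615) = -0.872.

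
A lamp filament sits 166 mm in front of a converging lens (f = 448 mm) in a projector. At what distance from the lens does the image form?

Lens equation: 1/s_i = 1/f − 1/s_o = 1/(448.0) − 1/(166) = 0.002232 − 0.006024 = -0.003792, so s_i = -264 mm.
The image is virtual, upright and enlarged, on the same side as the object.

264 mm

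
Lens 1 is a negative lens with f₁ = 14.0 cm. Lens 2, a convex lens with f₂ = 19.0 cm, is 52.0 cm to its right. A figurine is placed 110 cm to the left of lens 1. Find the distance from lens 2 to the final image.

Lens 1 is diverging, so f₁ = −14.0 cm.
Lens 1: 1/d_i1 = 1/f₁ − 1/d_o1 = 1/(-14.0) − 1/(110) = -0.08052, so d_i1 = -12.42 cm.
The intermediate image is 12.42 cm to the left of lens 1 (virtual), which is 52.0 − (-12.42) = 64.42 cm to the left of lens 2, so d_o2 = +64.42 cm.
Lens 2: 1/d_i2 = 1/f₂ − 1/d_o2 = 1/(19.0) − 1/(64.42) = 0.03711, so d_i2 = 26.9 cm.
The final image is real, 26.9 cm to the right of lens 2 (overall magnification ≈ -0.047).

26.9 cm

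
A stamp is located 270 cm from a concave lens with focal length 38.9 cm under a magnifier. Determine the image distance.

34.0 cm

For a concave lens, f = -38.9 cm.
Lens equation: 1/v = 1/f − 1/u = 1/(-38.90) − 1/(270) = -0.02571 − 0.003704 = -0.02941, so v = -34.0 cm.
The image is virtual, upright and reduced, on the same side as the object.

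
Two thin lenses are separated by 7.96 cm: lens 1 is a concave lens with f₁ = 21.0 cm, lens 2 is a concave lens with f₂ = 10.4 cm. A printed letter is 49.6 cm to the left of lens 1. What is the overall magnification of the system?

m = +0.0934

f₁ = −21.0 cm (diverging).
Lens 1: 1/d_i1 = 1/(-21.0) − 1/(49.6) = -0.06778, so d_i1 = -14.75 cm; m₁ = −d_i1/d_o1 = +0.2974.
d_o2 = 7.96 − (-14.75) = 22.71 cm.
f₂ = −10.4 cm (diverging).
Lens 2: 1/d_i2 = 1/(-10.4) − 1/(22.71) = -0.1402, so d_i2 = -7.133 cm; m₂ = −d_i2/d_o2 = +0.3141.
m = m₁·m₂ = (+0.2974)(+0.3141) = +0.0934.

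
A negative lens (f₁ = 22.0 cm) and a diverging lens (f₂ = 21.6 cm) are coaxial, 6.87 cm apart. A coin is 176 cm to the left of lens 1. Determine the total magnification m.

m = +0.0500

f₁ = −22.0 cm (diverging).
Lens 1: 1/d_i1 = 1/(-22.0) − 1/(176) = -0.05114, so d_i1 = -19.56 cm; m₁ = −d_i1/d_o1 = +0.1111.
d_o2 = 6.87 − (-19.56) = 26.43 cm.
f₂ = −21.6 cm (diverging).
Lens 2: 1/d_i2 = 1/(-21.6) − 1/(26.43) = -0.08413, so d_i2 = -11.89 cm; m₂ = −d_i2/d_o2 = +0.4497.
m = m₁·m₂ = (+0.1111)(+0.4497) = +0.0500.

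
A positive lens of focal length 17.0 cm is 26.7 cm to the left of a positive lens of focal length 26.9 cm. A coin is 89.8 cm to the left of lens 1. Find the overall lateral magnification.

m = -0.297

Lens 1: 1/d_i1 = 1/(17.0) − 1/(89.8) = 0.04769, so d_i1 = 20.97 cm; m₁ = −d_i1/d_o1 = -0.2335.
d_o2 = 26.7 − (20.97) = 5.730 cm.
Lens 2: 1/d_i2 = 1/(26.9) − 1/(5.730) = -0.1373, so d_i2 = -7.281 cm; m₂ = −d_i2/d_o2 = +1.271.
m = m₁·m₂ = (-0.2335)(+1.271) = -0.297.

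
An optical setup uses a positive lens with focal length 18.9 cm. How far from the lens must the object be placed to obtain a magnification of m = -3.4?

m = −d_i/d_o ⇒ d_i = −m·d_o.
1/f = 1/d_o + 1/d_i = 1/d_o − 1/(m·d_o) = (1 − 1/m)/d_o, so d_o = f(1 − 1/m) = (18.90)(1 − 1/(-3.4)) = 24.5 cm.

24.5 cm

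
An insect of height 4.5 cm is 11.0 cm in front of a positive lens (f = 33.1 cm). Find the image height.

1/d_i = 1/f − 1/d_o = 1/(33.10) − 1/(11.0) = -0.06070, so d_i = -16.48 cm.
m = −d_i/d_o = +1.498.
|h_i| = |m|·h_o = 1.498 × 4.5 = 6.74 cm. The image is virtual, upright and enlarged, on the same side as the object.

6.74 cm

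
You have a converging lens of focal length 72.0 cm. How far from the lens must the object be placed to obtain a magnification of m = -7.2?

82.0 cm

m = −d_i/d_o ⇒ d_i = −m·d_o.
1/f = 1/d_o + 1/d_i = 1/d_o − 1/(m·d_o) = (1 − 1/m)/d_o, so d_o = f(1 − 1/m) = (72.00)(1 − 1/(-7.2)) = 82.0 cm.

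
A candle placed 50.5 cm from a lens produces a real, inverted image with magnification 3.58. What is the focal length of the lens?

m = −d_i/d_o ⇒ d_i = −m·d_o = −(-3.58)·(50.5) = 180.8 cm.
1/f = 1/d_o + 1/d_i = 1/(50.5) + 1/(180.8) = 0.02533, so f = 39.5 cm.
Since f is positive, the lens is converging.

f = 39.5 cm (converging)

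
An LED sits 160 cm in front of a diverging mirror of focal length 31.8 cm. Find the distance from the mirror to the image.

26.5 cm

For a diverging mirror, f = -31.8 cm.
Mirror equation: 1/d_i = 1/f − 1/d_o = 1/(-31.80) − 1/(160) = -0.03145 − 0.006250 = -0.03770, so d_i = -26.5 cm.
The image is virtual, upright and reduced, behind the mirror.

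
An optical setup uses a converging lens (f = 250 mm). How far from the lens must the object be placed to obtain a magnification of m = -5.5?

295 mm

m = −d_i/d_o ⇒ d_i = −m·d_o.
1/f = 1/d_o + 1/d_i = 1/d_o − 1/(m·d_o) = (1 − 1/m)/d_o, so d_o = f(1 − 1/m) = (250.0)(1 − 1/(-5.5)) = 295 mm.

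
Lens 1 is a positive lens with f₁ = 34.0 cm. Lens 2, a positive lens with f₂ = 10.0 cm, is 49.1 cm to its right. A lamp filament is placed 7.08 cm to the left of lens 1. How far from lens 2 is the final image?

Lens 1: 1/d_i1 = 1/f₁ − 1/d_o1 = 1/(34.0) − 1/(7.08) = -0.1118, so d_i1 = -8.942 cm.
The intermediate image is 8.942 cm to the left of lens 1 (virtual), which is 49.1 − (-8.942) = 58.04 cm to the left of lens 2, so d_o2 = +58.04 cm.
Lens 2: 1/d_i2 = 1/f₂ − 1/d_o2 = 1/(10.0) − 1/(58.04) = 0.08277, so d_i2 = 12.1 cm.
The final image is real, 12.1 cm to the right of lens 2 (overall magnification ≈ -0.26).

12.1 cm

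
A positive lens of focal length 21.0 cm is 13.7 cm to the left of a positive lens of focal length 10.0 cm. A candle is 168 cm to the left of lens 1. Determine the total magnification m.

Lens 1: 1/d_i1 = 1/(21.0) − 1/(168) = 0.04167, so d_i1 = 24.00 cm; m₁ = −d_i1/d_o1 = -0.1429.
d_o2 = 13.7 − (24.00) = -10.30 cm (virtual object).
Lens 2: 1/d_i2 = 1/(10.0) − 1/(-10.30) = 0.1971, so d_i2 = 5.074 cm; m₂ = −d_i2/d_o2 = +0.4926.
m = m₁·m₂ = (-0.1429)(+0.4926) = -0.0704.

m = -0.0704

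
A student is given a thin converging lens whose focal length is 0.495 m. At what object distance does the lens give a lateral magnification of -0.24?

2.56 m

m = −d_i/d_o ⇒ d_i = −m·d_o.
1/f = 1/d_o + 1/d_i = 1/d_o − 1/(m·d_o) = (1 − 1/m)/d_o, so d_o = f(1 − 1/m) = (0.4950)(1 − 1/(-0.24)) = 2.56 m.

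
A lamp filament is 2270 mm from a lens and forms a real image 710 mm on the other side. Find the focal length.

f = 541 mm (converging)

Real image ⇒ d_i = +710 mm.
1/f = 1/d_o + 1/d_i = 1/(2270) + 1/(710) = 0.001849, so f = 541 mm.
Since f is positive, the lens is converging.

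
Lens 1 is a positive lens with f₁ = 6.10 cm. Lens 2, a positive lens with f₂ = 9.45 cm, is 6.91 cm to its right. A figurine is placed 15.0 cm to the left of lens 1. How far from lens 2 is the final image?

2.48 cm

Lens 1: 1/d_i1 = 1/f₁ − 1/d_o1 = 1/(6.10) − 1/(15.0) = 0.09727, so d_i1 = 10.28 cm.
The intermediate image is 10.28 cm to the right of lens 1, which lies 3.370 cm to the right of lens 2 — a virtual object — so d_o2 = −3.370 cm.
Lens 2: 1/d_i2 = 1/f₂ − 1/d_o2 = 1/(9.45) − 1/(-3.370) = 0.4026, so d_i2 = 2.48 cm.
The final image is real, 2.48 cm to the right of lens 2 (overall magnification ≈ -0.51).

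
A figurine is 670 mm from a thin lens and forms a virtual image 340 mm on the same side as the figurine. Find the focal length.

f = -690 mm (diverging)

Virtual image ⇒ d_i = −340 mm.
1/f = 1/d_o + 1/d_i = 1/(670) + 1/(-340) = -0.001449, so f = -690 mm.
Since f is negative, the thin lens is diverging.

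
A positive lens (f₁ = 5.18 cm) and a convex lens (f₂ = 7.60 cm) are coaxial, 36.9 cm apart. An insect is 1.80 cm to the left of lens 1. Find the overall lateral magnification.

Lens 1: 1/d_i1 = 1/(5.18) − 1/(1.80) = -0.3625, so d_i1 = -2.759 cm; m₁ = −d_i1/d_o1 = +1.533.
d_o2 = 36.9 − (-2.759) = 39.66 cm.
Lens 2: 1/d_i2 = 1/(7.60) − 1/(39.66) = 0.1064, so d_i2 = 9.402 cm; m₂ = −d_i2/d_o2 = -0.2371.
m = m₁·m₂ = (+1.533)(-0.2371) = -0.363.

m = -0.363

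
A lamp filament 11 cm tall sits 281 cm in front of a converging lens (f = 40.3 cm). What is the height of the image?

1.84 cm

1/d_i = 1/f − 1/d_o = 1/(40.30) − 1/(281) = 0.02126, so d_i = 47.05 cm.
m = −d_i/d_o = -0.1674.
|h_i| = |m|·h_o = 0.1674 × 11 = 1.84 cm. The image is real, inverted and reduced, on the far side of the lens.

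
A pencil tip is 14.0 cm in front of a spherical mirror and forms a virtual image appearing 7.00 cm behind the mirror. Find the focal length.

f = -14.0 cm (convex)

Virtual image ⇒ d_i = −7.00 cm.
1/f = 1/d_o + 1/d_i = 1/(14.0) + 1/(-7.00) = -0.07143, so f = -14.0 cm.
Since f is negative, the spherical mirror is convex.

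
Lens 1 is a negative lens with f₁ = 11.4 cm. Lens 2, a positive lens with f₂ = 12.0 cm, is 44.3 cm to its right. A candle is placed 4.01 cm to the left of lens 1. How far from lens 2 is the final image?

16.1 cm

Lens 1 is diverging, so f₁ = −11.4 cm.
Lens 1: 1/d_i1 = 1/f₁ − 1/d_o1 = 1/(-11.4) − 1/(4.01) = -0.3371, so d_i1 = -2.967 cm.
The intermediate image is 2.967 cm to the left of lens 1 (virtual), which is 44.3 − (-2.967) = 47.27 cm to the left of lens 2, so d_o2 = +47.27 cm.
Lens 2: 1/d_i2 = 1/f₂ − 1/d_o2 = 1/(12.0) − 1/(47.27) = 0.06218, so d_i2 = 16.1 cm.
The final image is real, 16.1 cm to the right of lens 2 (overall magnification ≈ -0.25).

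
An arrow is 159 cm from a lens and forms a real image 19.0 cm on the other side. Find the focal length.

f = 17.0 cm (converging)

Real image ⇒ d_i = +19.0 cm.
1/f = 1/d_o + 1/d_i = 1/(159) + 1/(19.0) = 0.05892, so f = 17.0 cm.
Since f is positive, the lens is converging.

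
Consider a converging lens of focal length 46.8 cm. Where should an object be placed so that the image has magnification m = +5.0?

m = −d_i/d_o ⇒ d_i = −m·d_o.
1/f = 1/d_o + 1/d_i = 1/d_o − 1/(m·d_o) = (1 − 1/m)/d_o, so d_o = f(1 − 1/m) = (46.80)(1 − 1/(+5.0)) = 37.4 cm.

37.4 cm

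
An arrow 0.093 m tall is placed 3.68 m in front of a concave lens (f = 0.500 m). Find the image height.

0.0111 m

For a concave lens, f = -0.500 m.
1/d_i = 1/f − 1/d_o = 1/(-0.5000) − 1/(3.68) = -2.272, so d_i = -0.4402 m.
m = −d_i/d_o = +0.1196.
|h_i| = |m|·h_o = 0.1196 × 0.093 = 0.0111 m. The image is virtual, upright and reduced, on the same side as the object.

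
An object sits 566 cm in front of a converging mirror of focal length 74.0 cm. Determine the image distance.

Mirror equation: 1/d_i = 1/f − 1/d_o = 1/(74.00) − 1/(566) = 0.01351 − 0.001767 = 0.01175, so d_i = 85.1 cm.
The image is real, inverted and reduced, in front of the mirror.

85.1 cm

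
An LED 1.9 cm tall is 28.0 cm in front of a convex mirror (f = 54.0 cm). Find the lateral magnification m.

m = +0.659

For a convex mirror, f = -54.0 cm.
1/d_i = 1/f − 1/d_o = 1/(-54.00) − 1/(28.0) = -0.05423, so d_i = -18.44 cm.
m = −d_i/d_o = −(-18.44)/(28.0) = +0.659.
The image is virtual, upright and reduced, behind the mirror.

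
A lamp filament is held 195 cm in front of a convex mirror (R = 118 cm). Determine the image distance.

45.3 cm

f = R/2 = 118/2 = 59.00 cm; for a convex mirror, f = -59.00 cm.
Mirror equation: 1/d_i = 1/f − 1/d_o = 1/(-59.00) − 1/(195) = -0.01695 − 0.005128 = -0.02208, so d_i = -45.3 cm.
The image is virtual, upright and reduced, behind the mirror.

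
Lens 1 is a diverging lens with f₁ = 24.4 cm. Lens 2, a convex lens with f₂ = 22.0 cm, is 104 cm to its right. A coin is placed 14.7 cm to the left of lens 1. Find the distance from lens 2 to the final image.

27.3 cm

Lens 1 is diverging, so f₁ = −24.4 cm.
Lens 1: 1/d_i1 = 1/f₁ − 1/d_o1 = 1/(-24.4) − 1/(14.7) = -0.1090, so d_i1 = -9.173 cm.
The intermediate image is 9.173 cm to the left of lens 1 (virtual), which is 104 − (-9.173) = 113.2 cm to the left of lens 2, so d_o2 = +113.2 cm.
Lens 2: 1/d_i2 = 1/f₂ − 1/d_o2 = 1/(22.0) − 1/(113.2) = 0.03662, so d_i2 = 27.3 cm.
The final image is real, 27.3 cm to the right of lens 2 (overall magnification ≈ -0.15).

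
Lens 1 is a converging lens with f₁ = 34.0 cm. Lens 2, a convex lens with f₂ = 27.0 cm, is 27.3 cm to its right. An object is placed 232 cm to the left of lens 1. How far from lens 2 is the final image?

8.56 cm

Lens 1: 1/d_i1 = 1/f₁ − 1/d_o1 = 1/(34.0) − 1/(232) = 0.02510, so d_i1 = 39.84 cm.
The intermediate image is 39.84 cm to the right of lens 1, which lies 12.54 cm to the right of lens 2 — a virtual object — so d_o2 = −12.54 cm.
Lens 2: 1/d_i2 = 1/f₂ − 1/d_o2 = 1/(27.0) − 1/(-12.54) = 0.1168, so d_i2 = 8.56 cm.
The final image is real, 8.56 cm to the right of lens 2 (overall magnification ≈ -0.12).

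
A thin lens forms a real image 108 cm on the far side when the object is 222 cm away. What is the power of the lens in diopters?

P = +1.38 D

d_i = +108 cm.
1/f = 1/d_o + 1/d_i = 1/(222) + 1/(108) = 0.01376 cm⁻¹.
f = 72.65 cm = 0.7265 m, so P = 1/f = +1.38 D.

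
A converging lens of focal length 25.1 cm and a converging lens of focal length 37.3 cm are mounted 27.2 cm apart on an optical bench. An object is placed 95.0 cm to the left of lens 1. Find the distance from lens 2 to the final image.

Lens 1: 1/d_i1 = 1/f₁ − 1/d_o1 = 1/(25.1) − 1/(95.0) = 0.02931, so d_i1 = 34.11 cm.
The intermediate image is 34.11 cm to the right of lens 1, which lies 6.910 cm to the right of lens 2 — a virtual object — so d_o2 = −6.910 cm.
Lens 2: 1/d_i2 = 1/f₂ − 1/d_o2 = 1/(37.3) − 1/(-6.910) = 0.1715, so d_i2 = 5.83 cm.
The final image is real, 5.83 cm to the right of lens 2 (overall magnification ≈ -0.30).

5.83 cm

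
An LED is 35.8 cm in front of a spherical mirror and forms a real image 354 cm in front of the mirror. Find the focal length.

Real image ⇒ d_i = +354 cm.
1/f = 1/d_o + 1/d_i = 1/(35.8) + 1/(354) = 0.03076, so f = 32.5 cm.
Since f is positive, the spherical mirror is concave.

f = 32.5 cm (concave)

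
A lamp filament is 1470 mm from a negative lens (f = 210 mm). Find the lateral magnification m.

m = +0.125

For a negative lens, f = -210 mm.
1/d_i = 1/f − 1/d_o = 1/(-210.0) − 1/(1470) = -0.005442, so d_i = -183.8 mm.
m = −d_i/d_o = −(-183.8)/(1470) = +0.125.
The image is virtual, upright and reduced, on the same side as the object.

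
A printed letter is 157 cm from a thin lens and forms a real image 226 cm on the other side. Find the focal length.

f = 92.6 cm (converging)

Real image ⇒ d_i = +226 cm.
1/f = 1/d_o + 1/d_i = 1/(157) + 1/(226) = 0.01079, so f = 92.6 cm.
Since f is positive, the thin lens is converging.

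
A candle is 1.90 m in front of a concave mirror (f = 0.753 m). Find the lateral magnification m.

1/d_i = 1/f − 1/d_o = 1/(0.7530) − 1/(1.90) = 0.8017, so d_i = 1.247 m.
m = −d_i/d_o = −(1.247)/(1.90) = -0.656.
The image is real, inverted and reduced, in front of the mirror.

m = -0.656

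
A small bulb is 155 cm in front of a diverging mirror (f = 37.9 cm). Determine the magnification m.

For a diverging mirror, f = -37.9 cm.
1/d_i = 1/f − 1/d_o = 1/(-37.90) − 1/(155) = -0.03284, so d_i = -30.45 cm.
m = −d_i/d_o = −(-30.45)/(155) = +0.196.
The image is virtual, upright and reduced, behind the mirror.

m = +0.196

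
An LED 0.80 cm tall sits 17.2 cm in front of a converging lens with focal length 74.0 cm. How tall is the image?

1/d_i = 1/f − 1/d_o = 1/(74.00) − 1/(17.2) = -0.04463, so d_i = -22.41 cm.
m = −d_i/d_o = +1.303.
|h_i| = |m|·h_o = 1.303 × 0.80 = 1.04 cm. The image is virtual, upright and enlarged, on the same side as the object.

1.04 cm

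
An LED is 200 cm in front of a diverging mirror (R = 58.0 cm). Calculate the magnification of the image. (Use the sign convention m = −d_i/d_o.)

m = +0.127

f = R/2 = 58.0/2 = 29.00 cm; for a diverging mirror, f = -29.00 cm.
1/d_i = 1/f − 1/d_o = 1/(-29.00) − 1/(200) = -0.03948, so d_i = -25.33 cm.
m = −d_i/d_o = −(-25.33)/(200) = +0.127.
The image is virtual, upright and reduced, behind the mirror.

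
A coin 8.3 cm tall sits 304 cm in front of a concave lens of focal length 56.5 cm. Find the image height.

For a concave lens, f = -56.5 cm.
1/d_i = 1/f − 1/d_o = 1/(-56.50) − 1/(304) = -0.02099, so d_i = -47.64 cm.
m = −d_i/d_o = +0.1567.
|h_i| = |m|·h_o = 0.1567 × 8.3 = 1.30 cm. The image is virtual, upright and reduced, on the same side as the object.

1.30 cm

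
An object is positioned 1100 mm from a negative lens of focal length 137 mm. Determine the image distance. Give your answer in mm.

122 mm

For a negative lens, f = -137 mm.
Lens equation: 1/d_i = 1/f − 1/d_o = 1/(-137.0) − 1/(1100) = -0.007299 − 0.0009091 = -0.008208, so d_i = -122 mm.
The image is virtual, upright and reduced, on the same side as the object.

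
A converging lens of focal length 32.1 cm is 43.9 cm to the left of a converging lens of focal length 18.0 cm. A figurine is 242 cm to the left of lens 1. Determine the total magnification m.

m = -0.248

Lens 1: 1/d_i1 = 1/(32.1) − 1/(242) = 0.02702, so d_i1 = 37.01 cm; m₁ = −d_i1/d_o1 = -0.1529.
d_o2 = 43.9 − (37.01) = 6.890 cm.
Lens 2: 1/d_i2 = 1/(18.0) − 1/(6.890) = -0.08958, so d_i2 = -11.16 cm; m₂ = −d_i2/d_o2 = +1.620.
m = m₁·m₂ = (-0.1529)(+1.620) = -0.248.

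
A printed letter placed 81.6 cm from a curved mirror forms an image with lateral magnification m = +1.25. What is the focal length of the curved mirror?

m = −d_i/d_o ⇒ d_i = −m·d_o = −(+1.25)·(81.6) = -102.0 cm.
1/f = 1/d_o + 1/d_i = 1/(81.6) + 1/(-102.0) = 0.002451, so f = 408 cm.
Since f is positive, the curved mirror is concave.

f = 408 cm (concave)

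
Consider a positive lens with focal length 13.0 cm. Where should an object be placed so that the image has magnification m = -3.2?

17.1 cm

m = −d_i/d_o ⇒ d_i = −m·d_o.
1/f = 1/d_o + 1/d_i = 1/d_o − 1/(m·d_o) = (1 − 1/m)/d_o, so d_o = f(1 − 1/m) = (13.00)(1 − 1/(-3.2)) = 17.1 cm.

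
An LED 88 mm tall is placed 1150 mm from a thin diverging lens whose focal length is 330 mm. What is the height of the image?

19.6 mm

For a diverging lens, f = -330 mm.
1/d_i = 1/f − 1/d_o = 1/(-330.0) − 1/(1150) = -0.003900, so d_i = -256.4 mm.
m = −d_i/d_o = +0.2230.
|h_i| = |m|·h_o = 0.2230 × 88 = 19.6 mm. The image is virtual, upright and reduced, on the same side as the object.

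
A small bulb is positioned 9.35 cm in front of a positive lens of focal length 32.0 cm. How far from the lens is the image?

Lens equation: 1/q = 1/f − 1/p = 1/(32.00) − 1/(9.35) = 0.03125 − 0.1070 = -0.07570, so q = -13.2 cm.
The image is virtual, upright and enlarged, on the same side as the object.

13.2 cm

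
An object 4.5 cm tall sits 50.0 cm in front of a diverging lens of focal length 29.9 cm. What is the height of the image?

1.68 cm

For a diverging lens, f = -29.9 cm.
1/d_i = 1/f − 1/d_o = 1/(-29.90) − 1/(50.0) = -0.05344, so d_i = -18.71 cm.
m = −d_i/d_o = +0.3742.
|h_i| = |m|·h_o = 0.3742 × 4.5 = 1.68 cm. The image is virtual, upright and reduced, on the same side as the object.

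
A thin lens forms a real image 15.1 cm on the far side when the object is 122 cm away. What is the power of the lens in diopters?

d_i = +15.1 cm.
1/f = 1/d_o + 1/d_i = 1/(122) + 1/(15.1) = 0.07442 cm⁻¹.
f = 13.44 cm = 0.1344 m, so P = 1/f = +7.44 D.

P = +7.44 D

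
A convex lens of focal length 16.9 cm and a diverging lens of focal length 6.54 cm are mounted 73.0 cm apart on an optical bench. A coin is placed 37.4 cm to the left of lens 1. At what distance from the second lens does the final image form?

Lens 1: 1/d_i1 = 1/f₁ − 1/d_o1 = 1/(16.9) − 1/(37.4) = 0.03243, so d_i1 = 30.83 cm.
The intermediate image is 30.83 cm to the right of lens 1, which is 73.0 − (30.83) = 42.17 cm to the left of lens 2, so d_o2 = +42.17 cm.
Lens 2 is diverging, so f₂ = −6.54 cm.
Lens 2: 1/d_i2 = 1/f₂ − 1/d_o2 = 1/(-6.54) − 1/(42.17) = -0.1766, so d_i2 = -5.66 cm.
The final image is virtual, 5.66 cm to the left of lens 2 (overall magnification ≈ -0.11).

5.66 cm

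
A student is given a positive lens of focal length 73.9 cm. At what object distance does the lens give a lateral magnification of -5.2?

88.1 cm

m = −d_i/d_o ⇒ d_i = −m·d_o.
1/f = 1/d_o + 1/d_i = 1/d_o − 1/(m·d_o) = (1 − 1/m)/d_o, so d_o = f(1 − 1/m) = (73.90)(1 − 1/(-5.2)) = 88.1 cm.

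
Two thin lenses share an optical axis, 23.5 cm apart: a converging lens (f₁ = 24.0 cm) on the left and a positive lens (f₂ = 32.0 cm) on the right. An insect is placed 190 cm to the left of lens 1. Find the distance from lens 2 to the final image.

3.53 cm

Lens 1: 1/d_i1 = 1/f₁ − 1/d_o1 = 1/(24.0) − 1/(190) = 0.03640, so d_i1 = 27.47 cm.
The intermediate image is 27.47 cm to the right of lens 1, which lies 3.970 cm to the right of lens 2 — a virtual object — so d_o2 = −3.970 cm.
Lens 2: 1/d_i2 = 1/f₂ − 1/d_o2 = 1/(32.0) − 1/(-3.970) = 0.2831, so d_i2 = 3.53 cm.
The final image is real, 3.53 cm to the right of lens 2 (overall magnification ≈ -0.13).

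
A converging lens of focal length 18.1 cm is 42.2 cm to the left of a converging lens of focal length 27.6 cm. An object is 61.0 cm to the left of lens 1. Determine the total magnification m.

m = -1.05

Lens 1: 1/d_i1 = 1/(18.1) − 1/(61.0) = 0.03886, so d_i1 = 25.74 cm; m₁ = −d_i1/d_o1 = -0.4220.
d_o2 = 42.2 − (25.74) = 16.46 cm.
Lens 2: 1/d_i2 = 1/(27.6) − 1/(16.46) = -0.02452, so d_i2 = -40.78 cm; m₂ = −d_i2/d_o2 = +2.478.
m = m₁·m₂ = (-0.4220)(+2.478) = -1.05.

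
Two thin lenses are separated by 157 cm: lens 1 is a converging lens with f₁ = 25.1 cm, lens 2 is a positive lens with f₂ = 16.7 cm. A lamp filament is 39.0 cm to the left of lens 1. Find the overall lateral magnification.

m = +0.432

Lens 1: 1/d_i1 = 1/(25.1) − 1/(39.0) = 0.01420, so d_i1 = 70.42 cm; m₁ = −d_i1/d_o1 = -1.806.
d_o2 = 157 − (70.42) = 86.58 cm.
Lens 2: 1/d_i2 = 1/(16.7) − 1/(86.58) = 0.04833, so d_i2 = 20.69 cm; m₂ = −d_i2/d_o2 = -0.2390.
m = m₁·m₂ = (-1.806)(-0.2390) = +0.432.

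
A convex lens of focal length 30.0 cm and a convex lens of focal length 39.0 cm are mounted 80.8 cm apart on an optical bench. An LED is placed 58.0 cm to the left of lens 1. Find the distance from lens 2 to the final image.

Lens 1: 1/d_i1 = 1/f₁ − 1/d_o1 = 1/(30.0) − 1/(58.0) = 0.01609, so d_i1 = 62.14 cm.
The intermediate image is 62.14 cm to the right of lens 1, which is 80.8 − (62.14) = 18.66 cm to the left of lens 2, so d_o2 = +18.66 cm.
Lens 2: 1/d_i2 = 1/f₂ − 1/d_o2 = 1/(39.0) − 1/(18.66) = -0.02795, so d_i2 = -35.8 cm.
The final image is virtual, 35.8 cm to the left of lens 2 (overall magnification ≈ -2.1).

35.8 cm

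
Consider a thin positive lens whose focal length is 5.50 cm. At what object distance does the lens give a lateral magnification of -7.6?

6.22 cm

m = −d_i/d_o ⇒ d_i = −m·d_o.
1/f = 1/d_o + 1/d_i = 1/d_o − 1/(m·d_o) = (1 − 1/m)/d_o, so d_o = f(1 − 1/m) = (5.500)(1 − 1/(-7.6)) = 6.22 cm.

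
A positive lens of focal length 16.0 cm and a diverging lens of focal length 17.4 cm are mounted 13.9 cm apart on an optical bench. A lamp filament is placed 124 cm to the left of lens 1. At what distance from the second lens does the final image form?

6.02 cm

Lens 1: 1/d_i1 = 1/f₁ − 1/d_o1 = 1/(16.0) − 1/(124) = 0.05444, so d_i1 = 18.37 cm.
The intermediate image is 18.37 cm to the right of lens 1, which lies 4.470 cm to the right of lens 2 — a virtual object — so d_o2 = −4.470 cm.
Lens 2 is diverging, so f₂ = −17.4 cm.
Lens 2: 1/d_i2 = 1/f₂ − 1/d_o2 = 1/(-17.4) − 1/(-4.470) = 0.1662, so d_i2 = 6.02 cm.
The final image is real, 6.02 cm to the right of lens 2 (overall magnification ≈ -0.20).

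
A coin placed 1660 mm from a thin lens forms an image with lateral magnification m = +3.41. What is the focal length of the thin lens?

f = 2350 mm (converging)

m = −d_i/d_o ⇒ d_i = −m·d_o = −(+3.41)·(1660) = -5661 mm.
1/f = 1/d_o + 1/d_i = 1/(1660) + 1/(-5661) = 0.0004258, so f = 2350 mm.
Since f is positive, the thin lens is converging.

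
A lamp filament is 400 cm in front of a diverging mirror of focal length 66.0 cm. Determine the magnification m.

m = +0.142

For a diverging mirror, f = -66.0 cm.
1/d_i = 1/f − 1/d_o = 1/(-66.00) − 1/(400) = -0.01765, so d_i = -56.65 cm.
m = −d_i/d_o = −(-56.65)/(400) = +0.142.
The image is virtual, upright and reduced, behind the mirror.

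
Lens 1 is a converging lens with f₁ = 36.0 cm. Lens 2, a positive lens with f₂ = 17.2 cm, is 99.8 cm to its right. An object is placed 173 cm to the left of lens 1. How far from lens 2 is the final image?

Lens 1: 1/d_i1 = 1/f₁ − 1/d_o1 = 1/(36.0) − 1/(173) = 0.02200, so d_i1 = 45.46 cm.
The intermediate image is 45.46 cm to the right of lens 1, which is 99.8 − (45.46) = 54.34 cm to the left of lens 2, so d_o2 = +54.34 cm.
Lens 2: 1/d_i2 = 1/f₂ − 1/d_o2 = 1/(17.2) − 1/(54.34) = 0.03974, so d_i2 = 25.2 cm.
The final image is real, 25.2 cm to the right of lens 2 (overall magnification ≈ 0.12).

25.2 cm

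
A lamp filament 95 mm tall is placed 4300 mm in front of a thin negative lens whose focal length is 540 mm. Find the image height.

10.6 mm

For a negative lens, f = -540 mm.
1/d_i = 1/f − 1/d_o = 1/(-540.0) − 1/(4300) = -0.002084, so d_i = -479.8 mm.
m = −d_i/d_o = +0.1116.
|h_i| = |m|·h_o = 0.1116 × 95 = 10.6 mm. The image is virtual, upright and reduced, on the same side as the object.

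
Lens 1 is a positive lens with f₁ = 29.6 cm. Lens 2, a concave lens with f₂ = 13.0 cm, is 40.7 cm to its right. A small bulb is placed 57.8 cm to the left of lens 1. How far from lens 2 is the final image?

37.2 cm

Lens 1: 1/d_i1 = 1/f₁ − 1/d_o1 = 1/(29.6) − 1/(57.8) = 0.01648, so d_i1 = 60.67 cm.
The intermediate image is 60.67 cm to the right of lens 1, which lies 19.97 cm to the right of lens 2 — a virtual object — so d_o2 = −19.97 cm.
Lens 2 is diverging, so f₂ = −13.0 cm.
Lens 2: 1/d_i2 = 1/f₂ − 1/d_o2 = 1/(-13.0) − 1/(-19.97) = -0.02685, so d_i2 = -37.2 cm.
The final image is virtual, 37.2 cm to the left of lens 2 (overall magnification ≈ 2.0).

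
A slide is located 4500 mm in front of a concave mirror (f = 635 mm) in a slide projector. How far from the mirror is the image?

Mirror equation: 1/q = 1/f − 1/p = 1/(635.0) − 1/(4500) = 0.001575 − 0.0002222 = 0.001353, so q = 739 mm.
The image is real, inverted and reduced, in front of the mirror.

739 mm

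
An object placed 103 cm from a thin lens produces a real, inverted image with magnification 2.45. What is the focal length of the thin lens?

f = 73.1 cm (converging)

m = −d_i/d_o ⇒ d_i = −m·d_o = −(-2.45)·(103) = 252.4 cm.
1/f = 1/d_o + 1/d_i = 1/(103) + 1/(252.4) = 0.01367, so f = 73.1 cm.
Since f is positive, the thin lens is converging.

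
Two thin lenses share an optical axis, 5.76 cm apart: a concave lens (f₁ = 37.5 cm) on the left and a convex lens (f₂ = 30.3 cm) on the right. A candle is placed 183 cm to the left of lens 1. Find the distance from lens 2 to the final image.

170 cm

Lens 1 is diverging, so f₁ = −37.5 cm.
Lens 1: 1/d_i1 = 1/f₁ − 1/d_o1 = 1/(-37.5) − 1/(183) = -0.03213, so d_i1 = -31.12 cm.
The intermediate image is 31.12 cm to the left of lens 1 (virtual), which is 5.76 − (-31.12) = 36.88 cm to the left of lens 2, so d_o2 = +36.88 cm.
Lens 2: 1/d_i2 = 1/f₂ − 1/d_o2 = 1/(30.3) − 1/(36.88) = 0.005888, so d_i2 = 170 cm.
The final image is real, 170 cm to the right of lens 2 (overall magnification ≈ -0.78).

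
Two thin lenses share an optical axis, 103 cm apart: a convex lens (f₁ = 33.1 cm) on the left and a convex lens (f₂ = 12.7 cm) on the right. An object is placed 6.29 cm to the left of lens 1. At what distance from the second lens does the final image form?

Lens 1: 1/d_i1 = 1/f₁ − 1/d_o1 = 1/(33.1) − 1/(6.29) = -0.1288, so d_i1 = -7.766 cm.
The intermediate image is 7.766 cm to the left of lens 1 (virtual), which is 103 − (-7.766) = 110.8 cm to the left of lens 2, so d_o2 = +110.8 cm.
Lens 2: 1/d_i2 = 1/f₂ − 1/d_o2 = 1/(12.7) − 1/(110.8) = 0.06971, so d_i2 = 14.3 cm.
The final image is real, 14.3 cm to the right of lens 2 (overall magnification ≈ -0.16).

14.3 cm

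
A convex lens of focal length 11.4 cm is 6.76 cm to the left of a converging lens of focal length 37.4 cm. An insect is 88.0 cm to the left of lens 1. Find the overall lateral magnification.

m = -0.127

Lens 1: 1/d_i1 = 1/(11.4) − 1/(88.0) = 0.07636, so d_i1 = 13.10 cm; m₁ = −d_i1/d_o1 = -0.1489.
d_o2 = 6.76 − (13.10) = -6.340 cm (virtual object).
Lens 2: 1/d_i2 = 1/(37.4) − 1/(-6.340) = 0.1845, so d_i2 = 5.421 cm; m₂ = −d_i2/d_o2 = +0.8551.
m = m₁·m₂ = (-0.1489)(+0.8551) = -0.127.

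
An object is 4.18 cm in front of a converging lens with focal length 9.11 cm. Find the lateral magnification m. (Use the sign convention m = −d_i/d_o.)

m = +1.85

1/d_i = 1/f − 1/d_o = 1/(9.110) − 1/(4.18) = -0.1295, so d_i = -7.724 cm.
m = −d_i/d_o = −(-7.724)/(4.18) = +1.85.
The image is virtual, upright and enlarged, on the same side as the object.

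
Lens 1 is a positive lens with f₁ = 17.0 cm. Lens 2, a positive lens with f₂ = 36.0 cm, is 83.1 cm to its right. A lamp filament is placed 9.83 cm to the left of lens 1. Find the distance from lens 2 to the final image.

Lens 1: 1/d_i1 = 1/f₁ − 1/d_o1 = 1/(17.0) − 1/(9.83) = -0.04291, so d_i1 = -23.31 cm.
The intermediate image is 23.31 cm to the left of lens 1 (virtual), which is 83.1 − (-23.31) = 106.4 cm to the left of lens 2, so d_o2 = +106.4 cm.
Lens 2: 1/d_i2 = 1/f₂ − 1/d_o2 = 1/(36.0) − 1/(106.4) = 0.01838, so d_i2 = 54.4 cm.
The final image is real, 54.4 cm to the right of lens 2 (overall magnification ≈ -1.2).

54.4 cm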